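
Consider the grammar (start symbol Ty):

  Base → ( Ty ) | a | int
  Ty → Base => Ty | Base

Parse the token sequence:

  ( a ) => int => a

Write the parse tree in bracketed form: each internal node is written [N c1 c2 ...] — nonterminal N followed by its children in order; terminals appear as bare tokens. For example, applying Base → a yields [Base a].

[Ty [Base ( [Ty [Base a]] )] => [Ty [Base int] => [Ty [Base a]]]]

Ty
Base => Ty
( Ty ) => Ty
( Base ) => Ty
( a ) => Ty
( a ) => Base => Ty
( a ) => int => Ty
( a ) => int => Base
( a ) => int => a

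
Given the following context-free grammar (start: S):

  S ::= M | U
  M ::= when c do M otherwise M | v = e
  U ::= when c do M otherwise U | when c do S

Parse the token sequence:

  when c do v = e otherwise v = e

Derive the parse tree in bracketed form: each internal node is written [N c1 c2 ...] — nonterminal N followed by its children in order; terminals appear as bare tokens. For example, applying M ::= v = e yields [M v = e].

S
M
when c do M otherwise M
when c do v = e otherwise M
when c do v = e otherwise v = e

[S [M when c do [M v = e] otherwise [M v = e]]]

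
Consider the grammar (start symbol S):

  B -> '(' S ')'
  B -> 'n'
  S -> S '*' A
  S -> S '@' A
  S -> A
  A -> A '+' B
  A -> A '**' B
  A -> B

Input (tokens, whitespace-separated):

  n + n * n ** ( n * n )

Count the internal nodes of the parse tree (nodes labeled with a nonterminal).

16

[S [S [A [A [B n]] + [B n]]] * [A [A [B n]] ** [B ( [S [S [A [B n]]] * [A [B n]]] )]]]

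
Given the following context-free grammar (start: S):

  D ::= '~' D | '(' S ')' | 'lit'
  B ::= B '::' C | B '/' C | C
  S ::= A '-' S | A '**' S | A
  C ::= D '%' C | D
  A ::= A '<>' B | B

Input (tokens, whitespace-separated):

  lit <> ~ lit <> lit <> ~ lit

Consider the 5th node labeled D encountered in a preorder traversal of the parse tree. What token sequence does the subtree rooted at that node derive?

[S [A [A [A [A [B [C [D lit]]]] <> [B [C [D ~ [D lit]]]]] <> [B [C [D lit]]]] <> [B [C [D ~ [D lit]]]]]]

~ lit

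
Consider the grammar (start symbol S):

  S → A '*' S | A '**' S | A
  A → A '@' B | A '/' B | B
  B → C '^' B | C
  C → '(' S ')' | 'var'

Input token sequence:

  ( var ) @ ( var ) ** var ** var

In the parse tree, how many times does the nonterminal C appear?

[S [A [A [B [C ( [S [A [B [C var]]]] )]]] @ [B [C ( [S [A [B [C var]]]] )]]] ** [S [A [B [C var]]] ** [S [A [B [C var]]]]]]

6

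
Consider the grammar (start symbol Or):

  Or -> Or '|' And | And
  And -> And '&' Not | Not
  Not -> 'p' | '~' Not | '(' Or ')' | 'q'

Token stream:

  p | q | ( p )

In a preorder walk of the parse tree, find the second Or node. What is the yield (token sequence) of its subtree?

p | q

[Or [Or [Or [And [Not p]]] | [And [Not q]]] | [And [Not ( [Or [And [Not p]]] )]]]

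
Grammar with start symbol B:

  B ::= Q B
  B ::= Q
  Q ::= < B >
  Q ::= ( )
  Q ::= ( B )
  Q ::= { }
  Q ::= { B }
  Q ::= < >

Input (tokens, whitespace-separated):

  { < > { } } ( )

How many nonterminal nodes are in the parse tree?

8

[B [Q { [B [Q < >] [B [Q { }]]] }] [B [Q ( )]]]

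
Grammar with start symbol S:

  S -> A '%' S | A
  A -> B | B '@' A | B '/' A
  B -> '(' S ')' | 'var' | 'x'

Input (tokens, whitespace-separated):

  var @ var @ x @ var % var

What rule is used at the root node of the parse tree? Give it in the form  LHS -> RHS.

S -> A '%' S

[S [A [B var] @ [A [B var] @ [A [B x] @ [A [B var]]]]] % [S [A [B var]]]]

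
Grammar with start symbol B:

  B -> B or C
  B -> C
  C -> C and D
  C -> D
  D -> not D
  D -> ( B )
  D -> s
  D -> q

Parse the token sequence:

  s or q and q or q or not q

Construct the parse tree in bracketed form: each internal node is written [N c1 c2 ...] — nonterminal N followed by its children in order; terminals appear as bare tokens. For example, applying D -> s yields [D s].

[B [B [B [B [C [D s]]] or [C [C [D q]] and [D q]]] or [C [D q]]] or [C [D not [D q]]]]

B
B or C
B or C or C
B or C or C or C
C or C or C or C
D or C or C or C
s or C or C or C
s or C and D or C or C
s or D and D or C or C
s or q and D or C or C
s or q and q or C or C
s or q and q or D or C
s or q and q or q or C
s or q and q or q or D
s or q and q or q or not D
s or q and q or q or not q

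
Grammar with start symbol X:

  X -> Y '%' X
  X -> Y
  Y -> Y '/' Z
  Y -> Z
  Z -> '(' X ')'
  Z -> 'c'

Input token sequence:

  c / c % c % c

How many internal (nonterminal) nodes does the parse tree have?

[X [Y [Y [Z c]] / [Z c]] % [X [Y [Z c]] % [X [Y [Z c]]]]]

11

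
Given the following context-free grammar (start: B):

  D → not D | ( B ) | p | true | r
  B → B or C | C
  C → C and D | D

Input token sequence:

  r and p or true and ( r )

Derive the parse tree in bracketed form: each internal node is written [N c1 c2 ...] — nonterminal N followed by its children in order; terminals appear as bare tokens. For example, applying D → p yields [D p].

B
B or C
C or C
C and D or C
D and D or C
r and D or C
r and p or C
r and p or C and D
r and p or D and D
r and p or true and D
r and p or true and ( B )
r and p or true and ( C )
r and p or true and ( D )
r and p or true and ( r )

[B [B [C [C [D r]] and [D p]]] or [C [C [D true]] and [D ( [B [C [D r]]] )]]]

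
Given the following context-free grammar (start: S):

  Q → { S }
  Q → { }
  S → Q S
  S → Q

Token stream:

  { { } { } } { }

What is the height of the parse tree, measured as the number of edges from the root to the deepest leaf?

5

[S [Q { [S [Q { }] [S [Q { }]]] }] [S [Q { }]]]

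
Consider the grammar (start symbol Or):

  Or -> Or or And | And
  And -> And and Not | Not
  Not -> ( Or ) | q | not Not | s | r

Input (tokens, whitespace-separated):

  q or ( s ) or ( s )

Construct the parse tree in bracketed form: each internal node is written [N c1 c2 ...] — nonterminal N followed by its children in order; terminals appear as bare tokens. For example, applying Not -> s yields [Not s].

[Or [Or [Or [And [Not q]]] or [And [Not ( [Or [And [Not s]]] )]]] or [And [Not ( [Or [And [Not s]]] )]]]

Or
Or or And
Or or And or And
And or And or And
Not or And or And
q or And or And
q or Not or And
q or ( Or ) or And
q or ( And ) or And
q or ( Not ) or And
q or ( s ) or And
q or ( s ) or Not
q or ( s ) or ( Or )
q or ( s ) or ( And )
q or ( s ) or ( Not )
q or ( s ) or ( s )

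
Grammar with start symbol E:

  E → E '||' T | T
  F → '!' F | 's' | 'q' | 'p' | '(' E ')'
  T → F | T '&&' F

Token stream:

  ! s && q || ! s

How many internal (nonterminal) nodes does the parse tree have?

[E [E [T [T [F ! [F s]]] && [F q]]] || [T [F ! [F s]]]]

10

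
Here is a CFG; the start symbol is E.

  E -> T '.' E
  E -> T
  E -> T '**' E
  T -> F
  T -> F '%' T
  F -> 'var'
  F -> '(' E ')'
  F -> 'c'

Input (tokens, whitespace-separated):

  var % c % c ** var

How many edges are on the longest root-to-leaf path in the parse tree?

[E [T [F var] % [T [F c] % [T [F c]]]] ** [E [T [F var]]]]

5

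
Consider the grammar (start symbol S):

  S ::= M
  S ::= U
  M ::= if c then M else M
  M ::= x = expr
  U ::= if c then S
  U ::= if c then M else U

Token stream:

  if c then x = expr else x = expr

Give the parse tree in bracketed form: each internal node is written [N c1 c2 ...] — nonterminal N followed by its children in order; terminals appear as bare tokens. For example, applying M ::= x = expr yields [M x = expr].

S
M
if c then M else M
if c then x = expr else M
if c then x = expr else x = expr

[S [M if c then [M x = expr] else [M x = expr]]]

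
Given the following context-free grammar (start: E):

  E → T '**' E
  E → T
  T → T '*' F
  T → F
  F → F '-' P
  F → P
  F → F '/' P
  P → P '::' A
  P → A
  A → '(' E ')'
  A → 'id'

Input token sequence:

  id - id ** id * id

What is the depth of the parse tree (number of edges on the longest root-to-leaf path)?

7

[E [T [F [F [P [A id]]] - [P [A id]]]] ** [E [T [T [F [P [A id]]]] * [F [P [A id]]]]]]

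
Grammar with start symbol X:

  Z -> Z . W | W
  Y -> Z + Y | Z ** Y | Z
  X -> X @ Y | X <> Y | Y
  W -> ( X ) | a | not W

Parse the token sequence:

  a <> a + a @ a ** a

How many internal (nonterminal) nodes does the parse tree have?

[X [X [X [Y [Z [W a]]]] <> [Y [Z [W a]] + [Y [Z [W a]]]]] @ [Y [Z [W a]] ** [Y [Z [W a]]]]]

18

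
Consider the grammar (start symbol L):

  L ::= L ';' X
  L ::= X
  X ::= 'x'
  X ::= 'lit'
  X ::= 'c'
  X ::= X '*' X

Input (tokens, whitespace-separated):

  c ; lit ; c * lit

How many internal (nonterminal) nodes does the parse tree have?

[L [L [L [X c]] ; [X lit]] ; [X [X c] * [X lit]]]

8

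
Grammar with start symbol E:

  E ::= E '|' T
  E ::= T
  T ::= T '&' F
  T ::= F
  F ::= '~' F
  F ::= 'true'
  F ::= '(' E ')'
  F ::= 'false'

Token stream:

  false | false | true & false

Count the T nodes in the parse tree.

[E [E [E [T [F false]]] | [T [F false]]] | [T [T [F true]] & [F false]]]

4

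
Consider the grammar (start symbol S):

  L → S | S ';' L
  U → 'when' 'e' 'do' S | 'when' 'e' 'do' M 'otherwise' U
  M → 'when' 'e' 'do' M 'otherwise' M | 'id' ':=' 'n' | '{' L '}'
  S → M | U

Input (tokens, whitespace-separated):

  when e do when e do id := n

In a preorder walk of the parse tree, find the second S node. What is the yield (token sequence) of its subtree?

[S [U when e do [S [U when e do [S [M id := n]]]]]]

when e do id := n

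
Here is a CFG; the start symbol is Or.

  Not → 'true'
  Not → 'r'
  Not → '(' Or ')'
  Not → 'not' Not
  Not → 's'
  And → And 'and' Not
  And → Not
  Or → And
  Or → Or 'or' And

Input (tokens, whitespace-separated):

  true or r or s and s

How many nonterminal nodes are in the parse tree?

11

[Or [Or [Or [And [Not true]]] or [And [Not r]]] or [And [And [Not s]] and [Not s]]]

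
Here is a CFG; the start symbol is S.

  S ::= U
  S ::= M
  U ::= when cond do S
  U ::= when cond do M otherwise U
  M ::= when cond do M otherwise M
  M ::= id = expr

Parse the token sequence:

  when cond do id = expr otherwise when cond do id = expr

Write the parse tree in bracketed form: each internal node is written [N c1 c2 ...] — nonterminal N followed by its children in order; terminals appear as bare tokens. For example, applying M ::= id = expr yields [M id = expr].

S
U
when cond do M otherwise U
when cond do id = expr otherwise U
when cond do id = expr otherwise when cond do S
when cond do id = expr otherwise when cond do M
when cond do id = expr otherwise when cond do id = expr

[S [U when cond do [M id = expr] otherwise [U when cond do [S [M id = expr]]]]]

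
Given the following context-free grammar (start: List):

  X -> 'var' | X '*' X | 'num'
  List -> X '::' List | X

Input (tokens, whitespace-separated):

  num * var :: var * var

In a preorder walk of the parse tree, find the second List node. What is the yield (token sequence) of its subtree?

var * var

[List [X [X num] * [X var]] :: [List [X [X var] * [X var]]]]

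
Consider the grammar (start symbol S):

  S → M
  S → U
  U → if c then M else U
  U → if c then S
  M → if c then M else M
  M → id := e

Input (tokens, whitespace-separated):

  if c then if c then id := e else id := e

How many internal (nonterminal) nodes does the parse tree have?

6

[S [U if c then [S [M if c then [M id := e] else [M id := e]]]]]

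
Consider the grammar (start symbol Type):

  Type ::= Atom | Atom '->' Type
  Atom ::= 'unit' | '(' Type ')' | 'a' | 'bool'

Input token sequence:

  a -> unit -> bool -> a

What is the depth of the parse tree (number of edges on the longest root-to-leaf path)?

[Type [Atom a] -> [Type [Atom unit] -> [Type [Atom bool] -> [Type [Atom a]]]]]

5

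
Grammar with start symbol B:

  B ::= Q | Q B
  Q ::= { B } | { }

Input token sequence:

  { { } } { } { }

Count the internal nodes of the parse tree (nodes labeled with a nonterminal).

8

[B [Q { [B [Q { }]] }] [B [Q { }] [B [Q { }]]]]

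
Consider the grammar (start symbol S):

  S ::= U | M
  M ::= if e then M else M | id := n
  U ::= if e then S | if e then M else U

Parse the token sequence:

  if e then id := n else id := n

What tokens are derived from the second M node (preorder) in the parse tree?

id := n

[S [M if e then [M id := n] else [M id := n]]]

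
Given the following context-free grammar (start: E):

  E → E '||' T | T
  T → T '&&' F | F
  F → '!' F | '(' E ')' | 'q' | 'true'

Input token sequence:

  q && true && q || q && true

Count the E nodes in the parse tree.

2

[E [E [T [T [T [F q]] && [F true]] && [F q]]] || [T [T [F q]] && [F true]]]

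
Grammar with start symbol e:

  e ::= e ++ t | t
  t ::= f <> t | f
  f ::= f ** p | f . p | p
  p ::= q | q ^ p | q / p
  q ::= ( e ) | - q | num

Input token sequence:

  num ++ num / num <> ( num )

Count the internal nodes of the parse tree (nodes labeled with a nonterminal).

21

[e [e [t [f [p [q num]]]]] ++ [t [f [p [q num] / [p [q num]]]] <> [t [f [p [q ( [e [t [f [p [q num]]]]] )]]]]]]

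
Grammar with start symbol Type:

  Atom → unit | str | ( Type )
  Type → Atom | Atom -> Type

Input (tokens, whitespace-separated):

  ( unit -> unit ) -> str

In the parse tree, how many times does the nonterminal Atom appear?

4

[Type [Atom ( [Type [Atom unit] -> [Type [Atom unit]]] )] -> [Type [Atom str]]]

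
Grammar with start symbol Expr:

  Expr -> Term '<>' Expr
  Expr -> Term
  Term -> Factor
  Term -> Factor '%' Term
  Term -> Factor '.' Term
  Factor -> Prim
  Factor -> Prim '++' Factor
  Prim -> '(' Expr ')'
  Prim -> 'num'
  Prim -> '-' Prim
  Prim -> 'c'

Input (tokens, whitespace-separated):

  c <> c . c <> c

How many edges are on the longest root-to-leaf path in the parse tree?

6

[Expr [Term [Factor [Prim c]]] <> [Expr [Term [Factor [Prim c]] . [Term [Factor [Prim c]]]] <> [Expr [Term [Factor [Prim c]]]]]]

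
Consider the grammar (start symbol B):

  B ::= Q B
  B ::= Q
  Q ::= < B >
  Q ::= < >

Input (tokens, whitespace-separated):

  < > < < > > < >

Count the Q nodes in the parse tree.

4

[B [Q < >] [B [Q < [B [Q < >]] >] [B [Q < >]]]]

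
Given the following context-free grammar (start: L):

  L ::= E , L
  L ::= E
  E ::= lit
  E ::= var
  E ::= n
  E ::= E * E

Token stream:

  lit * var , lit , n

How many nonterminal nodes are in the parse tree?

[L [E [E lit] * [E var]] , [L [E lit] , [L [E n]]]]

8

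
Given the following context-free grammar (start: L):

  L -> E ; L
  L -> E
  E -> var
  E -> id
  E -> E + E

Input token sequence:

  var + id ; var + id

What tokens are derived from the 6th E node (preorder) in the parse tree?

id

[L [E [E var] + [E id]] ; [L [E [E var] + [E id]]]]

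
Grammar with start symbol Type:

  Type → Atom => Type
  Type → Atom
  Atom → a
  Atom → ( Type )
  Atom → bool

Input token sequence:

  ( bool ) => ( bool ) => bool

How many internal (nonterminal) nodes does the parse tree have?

[Type [Atom ( [Type [Atom bool]] )] => [Type [Atom ( [Type [Atom bool]] )] => [Type [Atom bool]]]]

10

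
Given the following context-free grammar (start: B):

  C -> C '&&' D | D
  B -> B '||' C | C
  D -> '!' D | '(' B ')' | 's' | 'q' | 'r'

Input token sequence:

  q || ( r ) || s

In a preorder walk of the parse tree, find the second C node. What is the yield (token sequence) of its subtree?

( r )

[B [B [B [C [D q]]] || [C [D ( [B [C [D r]]] )]]] || [C [D s]]]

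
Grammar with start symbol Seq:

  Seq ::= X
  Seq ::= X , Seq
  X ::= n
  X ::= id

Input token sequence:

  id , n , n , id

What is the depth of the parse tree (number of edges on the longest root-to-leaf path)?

5

[Seq [X id] , [Seq [X n] , [Seq [X n] , [Seq [X id]]]]]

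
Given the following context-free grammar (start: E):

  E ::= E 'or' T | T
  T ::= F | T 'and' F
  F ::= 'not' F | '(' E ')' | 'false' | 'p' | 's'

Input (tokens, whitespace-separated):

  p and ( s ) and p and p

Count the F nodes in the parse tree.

[E [T [T [T [T [F p]] and [F ( [E [T [F s]]] )]] and [F p]] and [F p]]]

5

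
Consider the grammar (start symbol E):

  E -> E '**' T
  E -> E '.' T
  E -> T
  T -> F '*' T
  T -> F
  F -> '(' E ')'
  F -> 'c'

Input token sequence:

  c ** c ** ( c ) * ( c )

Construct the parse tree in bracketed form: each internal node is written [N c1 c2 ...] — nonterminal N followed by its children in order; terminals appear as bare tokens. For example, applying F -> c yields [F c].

[E [E [E [T [F c]]] ** [T [F c]]] ** [T [F ( [E [T [F c]]] )] * [T [F ( [E [T [F c]]] )]]]]

E
E ** T
E ** T ** T
T ** T ** T
F ** T ** T
c ** T ** T
c ** F ** T
c ** c ** T
c ** c ** F * T
c ** c ** ( E ) * T
c ** c ** ( T ) * T
c ** c ** ( F ) * T
c ** c ** ( c ) * T
c ** c ** ( c ) * F
c ** c ** ( c ) * ( E )
c ** c ** ( c ) * ( T )
c ** c ** ( c ) * ( F )
c ** c ** ( c ) * ( c )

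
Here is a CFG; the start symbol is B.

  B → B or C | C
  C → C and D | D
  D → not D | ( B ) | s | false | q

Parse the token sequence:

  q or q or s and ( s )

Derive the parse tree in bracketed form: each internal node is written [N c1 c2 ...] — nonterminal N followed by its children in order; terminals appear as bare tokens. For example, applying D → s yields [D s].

[B [B [B [C [D q]]] or [C [D q]]] or [C [C [D s]] and [D ( [B [C [D s]]] )]]]

B
B or C
B or C or C
C or C or C
D or C or C
q or C or C
q or D or C
q or q or C
q or q or C and D
q or q or D and D
q or q or s and D
q or q or s and ( B )
q or q or s and ( C )
q or q or s and ( D )
q or q or s and ( s )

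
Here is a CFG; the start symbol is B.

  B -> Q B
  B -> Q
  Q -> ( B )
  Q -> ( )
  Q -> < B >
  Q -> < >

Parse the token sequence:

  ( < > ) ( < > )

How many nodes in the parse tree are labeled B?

4

[B [Q ( [B [Q < >]] )] [B [Q ( [B [Q < >]] )]]]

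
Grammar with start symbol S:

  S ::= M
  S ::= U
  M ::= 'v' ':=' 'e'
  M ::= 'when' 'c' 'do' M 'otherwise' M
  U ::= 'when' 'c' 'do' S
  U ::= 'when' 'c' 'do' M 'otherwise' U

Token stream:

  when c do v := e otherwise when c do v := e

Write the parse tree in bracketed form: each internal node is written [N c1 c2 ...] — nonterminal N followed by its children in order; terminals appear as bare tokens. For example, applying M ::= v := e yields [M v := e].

S
U
when c do M otherwise U
when c do v := e otherwise U
when c do v := e otherwise when c do S
when c do v := e otherwise when c do M
when c do v := e otherwise when c do v := e

[S [U when c do [M v := e] otherwise [U when c do [S [M v := e]]]]]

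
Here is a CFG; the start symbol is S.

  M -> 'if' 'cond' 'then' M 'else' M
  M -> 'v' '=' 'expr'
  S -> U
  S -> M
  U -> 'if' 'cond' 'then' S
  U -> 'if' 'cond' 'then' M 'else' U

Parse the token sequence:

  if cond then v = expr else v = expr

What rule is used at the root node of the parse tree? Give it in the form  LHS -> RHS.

S -> M

[S [M if cond then [M v = expr] else [M v = expr]]]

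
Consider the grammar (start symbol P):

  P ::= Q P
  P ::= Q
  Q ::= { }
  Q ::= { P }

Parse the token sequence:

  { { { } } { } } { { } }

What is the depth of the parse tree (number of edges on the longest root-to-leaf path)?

[P [Q { [P [Q { [P [Q { }]] }] [P [Q { }]]] }] [P [Q { [P [Q { }]] }]]]

6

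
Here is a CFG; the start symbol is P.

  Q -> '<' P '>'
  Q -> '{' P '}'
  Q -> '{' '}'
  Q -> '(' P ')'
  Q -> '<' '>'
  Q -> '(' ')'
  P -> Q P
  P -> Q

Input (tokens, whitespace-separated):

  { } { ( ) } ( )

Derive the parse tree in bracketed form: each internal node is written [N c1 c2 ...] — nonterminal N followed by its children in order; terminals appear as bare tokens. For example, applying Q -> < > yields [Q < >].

P
Q P
{ } P
{ } Q P
{ } { P } P
{ } { Q } P
{ } { ( ) } P
{ } { ( ) } Q
{ } { ( ) } ( )

[P [Q { }] [P [Q { [P [Q ( )]] }] [P [Q ( )]]]]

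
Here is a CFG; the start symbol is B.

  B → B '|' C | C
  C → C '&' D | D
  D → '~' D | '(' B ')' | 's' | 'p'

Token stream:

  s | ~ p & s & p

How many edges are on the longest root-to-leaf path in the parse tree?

[B [B [C [D s]]] | [C [C [C [D ~ [D p]]] & [D s]] & [D p]]]

6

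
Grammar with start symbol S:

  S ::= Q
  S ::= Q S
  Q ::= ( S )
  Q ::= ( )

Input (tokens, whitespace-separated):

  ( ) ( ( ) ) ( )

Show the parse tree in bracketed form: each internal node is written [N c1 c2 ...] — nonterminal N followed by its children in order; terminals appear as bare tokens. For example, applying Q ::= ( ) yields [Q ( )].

S
Q S
( ) S
( ) Q S
( ) ( S ) S
( ) ( Q ) S
( ) ( ( ) ) S
( ) ( ( ) ) Q
( ) ( ( ) ) ( )

[S [Q ( )] [S [Q ( [S [Q ( )]] )] [S [Q ( )]]]]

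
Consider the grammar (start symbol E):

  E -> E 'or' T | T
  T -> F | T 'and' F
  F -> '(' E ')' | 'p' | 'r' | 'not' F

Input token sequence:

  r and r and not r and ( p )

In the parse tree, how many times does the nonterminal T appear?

[E [T [T [T [T [F r]] and [F r]] and [F not [F r]]] and [F ( [E [T [F p]]] )]]]

5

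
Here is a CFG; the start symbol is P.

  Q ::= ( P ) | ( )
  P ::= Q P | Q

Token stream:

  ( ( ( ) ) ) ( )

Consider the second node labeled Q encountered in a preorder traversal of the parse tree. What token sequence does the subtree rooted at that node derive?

( ( ) )

[P [Q ( [P [Q ( [P [Q ( )]] )]] )] [P [Q ( )]]]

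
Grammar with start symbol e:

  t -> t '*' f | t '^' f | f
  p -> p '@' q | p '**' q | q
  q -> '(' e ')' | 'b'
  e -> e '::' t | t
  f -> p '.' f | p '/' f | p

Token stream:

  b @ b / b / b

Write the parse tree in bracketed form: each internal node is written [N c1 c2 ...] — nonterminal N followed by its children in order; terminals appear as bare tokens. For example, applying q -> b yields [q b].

e
t
f
p / f
p @ q / f
q @ q / f
b @ q / f
b @ b / f
b @ b / p / f
b @ b / q / f
b @ b / b / f
b @ b / b / p
b @ b / b / q
b @ b / b / b

[e [t [f [p [p [q b]] @ [q b]] / [f [p [q b]] / [f [p [q b]]]]]]]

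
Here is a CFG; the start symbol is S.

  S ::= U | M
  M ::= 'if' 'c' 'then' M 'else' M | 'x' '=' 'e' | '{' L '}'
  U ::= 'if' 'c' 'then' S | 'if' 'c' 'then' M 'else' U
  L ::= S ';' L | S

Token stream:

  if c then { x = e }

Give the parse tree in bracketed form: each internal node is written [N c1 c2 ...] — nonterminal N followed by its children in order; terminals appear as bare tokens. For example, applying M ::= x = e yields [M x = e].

S
U
if c then S
if c then M
if c then { L }
if c then { S }
if c then { M }
if c then { x = e }

[S [U if c then [S [M { [L [S [M x = e]]] }]]]]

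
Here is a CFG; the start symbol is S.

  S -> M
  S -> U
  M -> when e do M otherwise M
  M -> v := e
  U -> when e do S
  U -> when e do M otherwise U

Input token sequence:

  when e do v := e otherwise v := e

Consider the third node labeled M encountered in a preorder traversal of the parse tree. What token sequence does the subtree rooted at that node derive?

v := e

[S [M when e do [M v := e] otherwise [M v := e]]]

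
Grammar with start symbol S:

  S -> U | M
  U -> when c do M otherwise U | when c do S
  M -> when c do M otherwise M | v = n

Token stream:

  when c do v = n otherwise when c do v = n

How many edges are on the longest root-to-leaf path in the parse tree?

[S [U when c do [M v = n] otherwise [U when c do [S [M v = n]]]]]

5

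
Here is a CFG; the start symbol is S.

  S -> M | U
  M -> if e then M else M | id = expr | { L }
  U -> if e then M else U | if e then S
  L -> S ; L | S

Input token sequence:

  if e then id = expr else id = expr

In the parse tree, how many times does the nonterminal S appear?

1

[S [M if e then [M id = expr] else [M id = expr]]]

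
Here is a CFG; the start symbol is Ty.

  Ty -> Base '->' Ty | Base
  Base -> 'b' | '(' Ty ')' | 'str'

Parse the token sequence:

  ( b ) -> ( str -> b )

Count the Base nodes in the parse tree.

5

[Ty [Base ( [Ty [Base b]] )] -> [Ty [Base ( [Ty [Base str] -> [Ty [Base b]]] )]]]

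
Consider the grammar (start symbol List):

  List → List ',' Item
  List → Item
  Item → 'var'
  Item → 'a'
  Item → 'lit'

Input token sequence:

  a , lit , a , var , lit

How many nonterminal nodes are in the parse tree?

10

[List [List [List [List [List [Item a]] , [Item lit]] , [Item a]] , [Item var]] , [Item lit]]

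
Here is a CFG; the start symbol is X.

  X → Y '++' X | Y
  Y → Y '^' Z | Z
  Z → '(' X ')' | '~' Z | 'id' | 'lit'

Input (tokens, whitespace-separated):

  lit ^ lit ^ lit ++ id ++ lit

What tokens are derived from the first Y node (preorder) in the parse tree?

[X [Y [Y [Y [Z lit]] ^ [Z lit]] ^ [Z lit]] ++ [X [Y [Z id]] ++ [X [Y [Z lit]]]]]

lit ^ lit ^ lit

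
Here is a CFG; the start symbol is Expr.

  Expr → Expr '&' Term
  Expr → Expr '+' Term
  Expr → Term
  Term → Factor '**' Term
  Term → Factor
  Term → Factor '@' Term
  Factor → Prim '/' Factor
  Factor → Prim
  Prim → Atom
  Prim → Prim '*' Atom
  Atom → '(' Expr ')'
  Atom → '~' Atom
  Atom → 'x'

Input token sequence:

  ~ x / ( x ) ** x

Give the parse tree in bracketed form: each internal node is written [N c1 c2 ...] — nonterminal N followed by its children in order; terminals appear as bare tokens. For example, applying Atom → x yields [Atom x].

[Expr [Term [Factor [Prim [Atom ~ [Atom x]]] / [Factor [Prim [Atom ( [Expr [Term [Factor [Prim [Atom x]]]]] )]]]] ** [Term [Factor [Prim [Atom x]]]]]]

Expr
Term
Factor ** Term
Prim / Factor ** Term
Atom / Factor ** Term
~ Atom / Factor ** Term
~ x / Factor ** Term
~ x / Prim ** Term
~ x / Atom ** Term
~ x / ( Expr ) ** Term
~ x / ( Term ) ** Term
~ x / ( Factor ) ** Term
~ x / ( Prim ) ** Term
~ x / ( Atom ) ** Term
~ x / ( x ) ** Term
~ x / ( x ) ** Factor
~ x / ( x ) ** Prim
~ x / ( x ) ** Atom
~ x / ( x ) ** x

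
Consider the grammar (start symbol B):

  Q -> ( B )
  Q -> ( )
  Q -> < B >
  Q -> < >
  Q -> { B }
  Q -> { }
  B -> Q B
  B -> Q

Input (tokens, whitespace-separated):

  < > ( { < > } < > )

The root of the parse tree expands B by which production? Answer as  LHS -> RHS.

B -> Q B

[B [Q < >] [B [Q ( [B [Q { [B [Q < >]] }] [B [Q < >]]] )]]]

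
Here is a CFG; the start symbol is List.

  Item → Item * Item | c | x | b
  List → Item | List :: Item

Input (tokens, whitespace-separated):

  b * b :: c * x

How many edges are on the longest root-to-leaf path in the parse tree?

[List [List [Item [Item b] * [Item b]]] :: [Item [Item c] * [Item x]]]

4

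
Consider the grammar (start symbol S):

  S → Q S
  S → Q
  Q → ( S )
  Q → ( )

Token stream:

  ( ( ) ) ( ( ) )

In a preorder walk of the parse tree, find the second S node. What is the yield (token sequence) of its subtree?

( )

[S [Q ( [S [Q ( )]] )] [S [Q ( [S [Q ( )]] )]]]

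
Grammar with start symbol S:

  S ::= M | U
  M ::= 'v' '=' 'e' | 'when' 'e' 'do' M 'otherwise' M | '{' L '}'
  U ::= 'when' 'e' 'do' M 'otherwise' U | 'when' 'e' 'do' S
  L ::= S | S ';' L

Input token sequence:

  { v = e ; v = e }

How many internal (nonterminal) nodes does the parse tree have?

8

[S [M { [L [S [M v = e]] ; [L [S [M v = e]]]] }]]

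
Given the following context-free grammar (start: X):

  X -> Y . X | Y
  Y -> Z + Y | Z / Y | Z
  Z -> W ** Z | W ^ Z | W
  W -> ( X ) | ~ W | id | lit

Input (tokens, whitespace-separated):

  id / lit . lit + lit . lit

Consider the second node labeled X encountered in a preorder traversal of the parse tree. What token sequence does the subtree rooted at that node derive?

[X [Y [Z [W id]] / [Y [Z [W lit]]]] . [X [Y [Z [W lit]] + [Y [Z [W lit]]]] . [X [Y [Z [W lit]]]]]]

lit + lit . lit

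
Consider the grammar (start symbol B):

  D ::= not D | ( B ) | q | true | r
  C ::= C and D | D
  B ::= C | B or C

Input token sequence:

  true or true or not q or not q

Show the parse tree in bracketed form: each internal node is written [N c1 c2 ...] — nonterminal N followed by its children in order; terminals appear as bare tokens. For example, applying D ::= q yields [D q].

[B [B [B [B [C [D true]]] or [C [D true]]] or [C [D not [D q]]]] or [C [D not [D q]]]]

B
B or C
B or C or C
B or C or C or C
C or C or C or C
D or C or C or C
true or C or C or C
true or D or C or C
true or true or C or C
true or true or D or C
true or true or not D or C
true or true or not q or C
true or true or not q or D
true or true or not q or not D
true or true or not q or not q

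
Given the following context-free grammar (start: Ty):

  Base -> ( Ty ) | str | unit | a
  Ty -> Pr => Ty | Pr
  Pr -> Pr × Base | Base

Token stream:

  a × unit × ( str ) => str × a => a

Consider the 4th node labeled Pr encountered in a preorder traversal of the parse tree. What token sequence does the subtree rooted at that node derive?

str

[Ty [Pr [Pr [Pr [Base a]] × [Base unit]] × [Base ( [Ty [Pr [Base str]]] )]] => [Ty [Pr [Pr [Base str]] × [Base a]] => [Ty [Pr [Base a]]]]]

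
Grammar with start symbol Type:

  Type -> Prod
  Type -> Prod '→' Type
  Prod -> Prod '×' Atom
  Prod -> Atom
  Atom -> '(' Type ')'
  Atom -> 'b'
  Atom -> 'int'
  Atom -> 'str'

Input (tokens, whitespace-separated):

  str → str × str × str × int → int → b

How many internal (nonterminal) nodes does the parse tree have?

18

[Type [Prod [Atom str]] → [Type [Prod [Prod [Prod [Prod [Atom str]] × [Atom str]] × [Atom str]] × [Atom int]] → [Type [Prod [Atom int]] → [Type [Prod [Atom b]]]]]]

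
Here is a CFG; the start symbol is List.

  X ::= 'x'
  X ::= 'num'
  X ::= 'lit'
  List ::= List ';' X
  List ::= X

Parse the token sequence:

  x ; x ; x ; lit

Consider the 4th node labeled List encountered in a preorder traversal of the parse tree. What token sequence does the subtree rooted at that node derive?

[List [List [List [List [X x]] ; [X x]] ; [X x]] ; [X lit]]

x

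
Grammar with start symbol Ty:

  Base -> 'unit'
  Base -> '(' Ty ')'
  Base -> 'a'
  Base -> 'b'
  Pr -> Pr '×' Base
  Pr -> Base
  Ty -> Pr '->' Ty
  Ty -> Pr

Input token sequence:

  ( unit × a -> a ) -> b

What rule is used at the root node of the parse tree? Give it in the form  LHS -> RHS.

[Ty [Pr [Base ( [Ty [Pr [Pr [Base unit]] × [Base a]] -> [Ty [Pr [Base a]]]] )]] -> [Ty [Pr [Base b]]]]

Ty -> Pr '->' Ty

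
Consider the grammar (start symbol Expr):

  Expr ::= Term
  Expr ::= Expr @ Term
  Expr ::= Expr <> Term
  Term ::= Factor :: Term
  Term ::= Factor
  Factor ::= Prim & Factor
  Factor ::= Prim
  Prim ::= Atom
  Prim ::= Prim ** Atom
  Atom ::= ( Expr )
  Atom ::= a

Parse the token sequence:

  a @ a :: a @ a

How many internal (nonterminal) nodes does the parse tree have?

[Expr [Expr [Expr [Term [Factor [Prim [Atom a]]]]] @ [Term [Factor [Prim [Atom a]]] :: [Term [Factor [Prim [Atom a]]]]]] @ [Term [Factor [Prim [Atom a]]]]]

19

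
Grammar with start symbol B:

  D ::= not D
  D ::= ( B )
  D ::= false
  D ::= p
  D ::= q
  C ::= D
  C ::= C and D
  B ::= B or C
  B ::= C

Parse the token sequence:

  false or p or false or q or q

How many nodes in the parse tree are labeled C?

[B [B [B [B [B [C [D false]]] or [C [D p]]] or [C [D false]]] or [C [D q]]] or [C [D q]]]

5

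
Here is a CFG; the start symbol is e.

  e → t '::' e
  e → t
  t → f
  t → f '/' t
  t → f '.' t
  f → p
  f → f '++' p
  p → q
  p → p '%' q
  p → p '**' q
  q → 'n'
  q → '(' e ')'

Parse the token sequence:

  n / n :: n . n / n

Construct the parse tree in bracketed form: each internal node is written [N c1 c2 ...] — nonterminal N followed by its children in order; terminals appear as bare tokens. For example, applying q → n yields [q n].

[e [t [f [p [q n]]] / [t [f [p [q n]]]]] :: [e [t [f [p [q n]]] . [t [f [p [q n]]] / [t [f [p [q n]]]]]]]]

e
t :: e
f / t :: e
p / t :: e
q / t :: e
n / t :: e
n / f :: e
n / p :: e
n / q :: e
n / n :: e
n / n :: t
n / n :: f . t
n / n :: p . t
n / n :: q . t
n / n :: n . t
n / n :: n . f / t
n / n :: n . p / t
n / n :: n . q / t
n / n :: n . n / t
n / n :: n . n / f
n / n :: n . n / p
n / n :: n . n / q
n / n :: n . n / n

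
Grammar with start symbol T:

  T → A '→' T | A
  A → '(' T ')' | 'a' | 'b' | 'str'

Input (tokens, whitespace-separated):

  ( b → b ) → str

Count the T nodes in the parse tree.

4

[T [A ( [T [A b] → [T [A b]]] )] → [T [A str]]]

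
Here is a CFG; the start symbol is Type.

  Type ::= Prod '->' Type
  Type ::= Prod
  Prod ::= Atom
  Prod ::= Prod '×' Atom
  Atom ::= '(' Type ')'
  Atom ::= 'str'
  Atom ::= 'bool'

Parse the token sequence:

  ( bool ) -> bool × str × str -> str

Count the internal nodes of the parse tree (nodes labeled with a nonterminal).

[Type [Prod [Atom ( [Type [Prod [Atom bool]]] )]] -> [Type [Prod [Prod [Prod [Atom bool]] × [Atom str]] × [Atom str]] -> [Type [Prod [Atom str]]]]]

16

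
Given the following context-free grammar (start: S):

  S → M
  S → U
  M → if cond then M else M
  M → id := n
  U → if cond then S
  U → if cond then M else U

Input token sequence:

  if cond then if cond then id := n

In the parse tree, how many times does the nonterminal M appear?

[S [U if cond then [S [U if cond then [S [M id := n]]]]]]

1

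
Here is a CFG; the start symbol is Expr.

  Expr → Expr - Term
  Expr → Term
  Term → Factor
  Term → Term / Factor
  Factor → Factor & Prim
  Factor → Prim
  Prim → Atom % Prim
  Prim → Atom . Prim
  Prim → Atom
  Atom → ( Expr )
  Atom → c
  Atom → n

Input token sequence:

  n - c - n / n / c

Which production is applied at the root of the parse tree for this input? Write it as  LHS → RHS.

Expr → Expr - Term

[Expr [Expr [Expr [Term [Factor [Prim [Atom n]]]]] - [Term [Factor [Prim [Atom c]]]]] - [Term [Term [Term [Factor [Prim [Atom n]]]] / [Factor [Prim [Atom n]]]] / [Factor [Prim [Atom c]]]]]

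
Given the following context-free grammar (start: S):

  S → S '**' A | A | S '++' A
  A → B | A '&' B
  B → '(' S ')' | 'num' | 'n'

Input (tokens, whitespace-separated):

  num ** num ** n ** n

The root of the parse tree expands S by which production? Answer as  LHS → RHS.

S → S '**' A

[S [S [S [S [A [B num]]] ** [A [B num]]] ** [A [B n]]] ** [A [B n]]]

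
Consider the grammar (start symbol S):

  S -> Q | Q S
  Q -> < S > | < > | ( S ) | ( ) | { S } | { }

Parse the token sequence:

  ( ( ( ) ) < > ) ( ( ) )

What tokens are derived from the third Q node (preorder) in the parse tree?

( )

[S [Q ( [S [Q ( [S [Q ( )]] )] [S [Q < >]]] )] [S [Q ( [S [Q ( )]] )]]]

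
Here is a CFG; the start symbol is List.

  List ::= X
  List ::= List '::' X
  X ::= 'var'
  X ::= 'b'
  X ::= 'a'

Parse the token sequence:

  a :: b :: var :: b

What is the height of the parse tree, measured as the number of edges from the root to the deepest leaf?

[List [List [List [List [X a]] :: [X b]] :: [X var]] :: [X b]]

5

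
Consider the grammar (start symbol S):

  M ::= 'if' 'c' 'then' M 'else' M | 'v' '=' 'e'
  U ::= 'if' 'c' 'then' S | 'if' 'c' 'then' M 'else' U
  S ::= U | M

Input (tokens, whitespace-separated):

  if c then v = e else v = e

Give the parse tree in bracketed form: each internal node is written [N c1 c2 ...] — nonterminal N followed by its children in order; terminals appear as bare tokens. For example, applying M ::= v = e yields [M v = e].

S
M
if c then M else M
if c then v = e else M
if c then v = e else v = e

[S [M if c then [M v = e] else [M v = e]]]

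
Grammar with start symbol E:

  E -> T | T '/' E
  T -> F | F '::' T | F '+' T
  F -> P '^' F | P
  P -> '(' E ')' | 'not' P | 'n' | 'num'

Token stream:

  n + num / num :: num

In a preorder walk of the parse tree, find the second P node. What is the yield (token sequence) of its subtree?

[E [T [F [P n]] + [T [F [P num]]]] / [E [T [F [P num]] :: [T [F [P num]]]]]]

num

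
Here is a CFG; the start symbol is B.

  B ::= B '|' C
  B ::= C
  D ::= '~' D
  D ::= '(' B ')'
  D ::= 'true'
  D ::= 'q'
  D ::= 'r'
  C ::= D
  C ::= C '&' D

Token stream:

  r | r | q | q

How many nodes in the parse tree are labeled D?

[B [B [B [B [C [D r]]] | [C [D r]]] | [C [D q]]] | [C [D q]]]

4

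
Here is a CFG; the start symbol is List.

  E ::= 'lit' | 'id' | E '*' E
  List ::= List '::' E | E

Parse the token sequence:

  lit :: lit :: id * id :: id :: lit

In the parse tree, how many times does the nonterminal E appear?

7

[List [List [List [List [List [E lit]] :: [E lit]] :: [E [E id] * [E id]]] :: [E id]] :: [E lit]]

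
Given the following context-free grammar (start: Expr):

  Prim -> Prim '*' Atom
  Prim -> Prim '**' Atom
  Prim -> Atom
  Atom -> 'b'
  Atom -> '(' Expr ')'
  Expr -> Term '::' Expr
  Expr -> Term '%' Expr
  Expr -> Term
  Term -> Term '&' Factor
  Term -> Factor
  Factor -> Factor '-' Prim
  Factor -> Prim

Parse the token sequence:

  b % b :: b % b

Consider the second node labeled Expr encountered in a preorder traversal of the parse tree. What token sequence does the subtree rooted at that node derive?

b :: b % b

[Expr [Term [Factor [Prim [Atom b]]]] % [Expr [Term [Factor [Prim [Atom b]]]] :: [Expr [Term [Factor [Prim [Atom b]]]] % [Expr [Term [Factor [Prim [Atom b]]]]]]]]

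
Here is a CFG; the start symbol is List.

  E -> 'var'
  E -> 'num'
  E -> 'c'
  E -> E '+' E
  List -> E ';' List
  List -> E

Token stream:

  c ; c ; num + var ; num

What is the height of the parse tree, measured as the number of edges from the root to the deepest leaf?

5

[List [E c] ; [List [E c] ; [List [E [E num] + [E var]] ; [List [E num]]]]]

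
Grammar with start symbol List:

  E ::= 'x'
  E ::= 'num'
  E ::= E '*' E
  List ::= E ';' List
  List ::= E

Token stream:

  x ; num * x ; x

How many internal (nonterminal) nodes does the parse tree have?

8

[List [E x] ; [List [E [E num] * [E x]] ; [List [E x]]]]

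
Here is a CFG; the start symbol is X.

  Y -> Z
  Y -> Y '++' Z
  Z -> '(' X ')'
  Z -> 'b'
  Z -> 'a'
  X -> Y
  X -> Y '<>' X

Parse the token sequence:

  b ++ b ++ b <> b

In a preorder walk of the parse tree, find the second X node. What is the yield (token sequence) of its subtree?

b

[X [Y [Y [Y [Z b]] ++ [Z b]] ++ [Z b]] <> [X [Y [Z b]]]]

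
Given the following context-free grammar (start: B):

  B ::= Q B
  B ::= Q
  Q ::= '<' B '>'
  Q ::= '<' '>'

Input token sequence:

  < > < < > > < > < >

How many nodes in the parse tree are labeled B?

5

[B [Q < >] [B [Q < [B [Q < >]] >] [B [Q < >] [B [Q < >]]]]]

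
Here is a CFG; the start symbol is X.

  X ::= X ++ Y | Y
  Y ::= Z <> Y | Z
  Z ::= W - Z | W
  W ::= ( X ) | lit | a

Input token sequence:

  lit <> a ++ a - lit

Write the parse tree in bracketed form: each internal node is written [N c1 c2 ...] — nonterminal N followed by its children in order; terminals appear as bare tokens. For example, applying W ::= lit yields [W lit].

[X [X [Y [Z [W lit]] <> [Y [Z [W a]]]]] ++ [Y [Z [W a] - [Z [W lit]]]]]

X
X ++ Y
Y ++ Y
Z <> Y ++ Y
W <> Y ++ Y
lit <> Y ++ Y
lit <> Z ++ Y
lit <> W ++ Y
lit <> a ++ Y
lit <> a ++ Z
lit <> a ++ W - Z
lit <> a ++ a - Z
lit <> a ++ a - W
lit <> a ++ a - lit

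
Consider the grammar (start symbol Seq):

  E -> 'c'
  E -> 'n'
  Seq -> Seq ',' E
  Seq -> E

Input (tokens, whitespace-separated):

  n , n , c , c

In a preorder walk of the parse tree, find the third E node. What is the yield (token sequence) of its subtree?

c

[Seq [Seq [Seq [Seq [E n]] , [E n]] , [E c]] , [E c]]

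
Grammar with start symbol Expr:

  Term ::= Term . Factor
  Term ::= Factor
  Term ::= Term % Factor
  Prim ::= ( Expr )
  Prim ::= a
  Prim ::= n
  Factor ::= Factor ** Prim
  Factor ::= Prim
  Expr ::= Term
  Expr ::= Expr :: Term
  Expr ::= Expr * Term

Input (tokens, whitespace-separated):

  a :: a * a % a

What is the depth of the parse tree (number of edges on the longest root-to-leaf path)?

6

[Expr [Expr [Expr [Term [Factor [Prim a]]]] :: [Term [Factor [Prim a]]]] * [Term [Term [Factor [Prim a]]] % [Factor [Prim a]]]]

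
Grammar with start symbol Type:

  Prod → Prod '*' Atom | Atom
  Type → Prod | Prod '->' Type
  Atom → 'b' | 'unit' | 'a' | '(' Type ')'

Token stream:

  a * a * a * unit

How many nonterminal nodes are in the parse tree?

9

[Type [Prod [Prod [Prod [Prod [Atom a]] * [Atom a]] * [Atom a]] * [Atom unit]]]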